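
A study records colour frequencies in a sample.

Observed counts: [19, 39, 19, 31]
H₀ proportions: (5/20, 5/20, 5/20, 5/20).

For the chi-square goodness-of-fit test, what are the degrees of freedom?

df = k − 1 = 4 − 1 = 3

degrees of freedom = 3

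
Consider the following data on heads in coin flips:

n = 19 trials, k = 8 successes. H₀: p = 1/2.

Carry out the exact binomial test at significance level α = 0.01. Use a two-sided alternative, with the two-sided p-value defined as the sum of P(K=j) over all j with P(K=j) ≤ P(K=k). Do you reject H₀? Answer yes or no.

reject H₀: no

Exact binomial: n=19, k=8, p₀=1/2=0.5000
P(X=j) = C(n,j)·p₀^j·(1−p₀)^(n−j); p = Σ P(X=j) over j with P(X=j) ≤ P(X=8)
p-value (two-sided) = 0.64761
At α=0.01: p ≥ α → fail to reject H₀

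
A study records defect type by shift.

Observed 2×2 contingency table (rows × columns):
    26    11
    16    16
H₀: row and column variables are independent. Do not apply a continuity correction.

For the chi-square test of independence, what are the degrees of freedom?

degrees of freedom = 1

df = (r−1)(c−1) = (2−1)·(2−1) = 1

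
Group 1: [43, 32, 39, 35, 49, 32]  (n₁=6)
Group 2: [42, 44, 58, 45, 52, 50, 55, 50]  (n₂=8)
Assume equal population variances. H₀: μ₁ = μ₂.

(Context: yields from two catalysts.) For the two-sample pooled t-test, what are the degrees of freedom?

df = n₁ + n₂ − 2 = 6 + 8 − 2 = 12

degrees of freedom = 12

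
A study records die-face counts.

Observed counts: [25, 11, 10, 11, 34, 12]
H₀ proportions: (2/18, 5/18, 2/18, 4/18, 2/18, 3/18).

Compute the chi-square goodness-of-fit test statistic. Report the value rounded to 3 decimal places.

test statistic = 79.263

n = 103; E_i = n·p_i = [11.44, 28.61, 11.44, 22.89, 11.44, 17.17]
χ² = (25−11.44)²/11.44 + (11−28.61)²/28.61 + (10−11.44)²/11.44 + (11−22.89)²/22.89 + (34−11.44)²/11.44 + (12−17.17)²/17.17 = 79.2631
df = 5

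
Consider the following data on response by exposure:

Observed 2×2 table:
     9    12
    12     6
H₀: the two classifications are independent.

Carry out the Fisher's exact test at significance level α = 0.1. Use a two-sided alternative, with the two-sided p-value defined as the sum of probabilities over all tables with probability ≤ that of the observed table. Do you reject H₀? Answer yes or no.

Margins: r₁=21, r₂=18, c₁=21, c₂=18, n=39
p_obs = C(21,9)·C(18,12)/C(39,21); sum pmf over tables with pmf ≤ p_obs
p-value (two-sided) = 0.20053
At α=0.1: p ≥ α → fail to reject H₀

reject H₀: no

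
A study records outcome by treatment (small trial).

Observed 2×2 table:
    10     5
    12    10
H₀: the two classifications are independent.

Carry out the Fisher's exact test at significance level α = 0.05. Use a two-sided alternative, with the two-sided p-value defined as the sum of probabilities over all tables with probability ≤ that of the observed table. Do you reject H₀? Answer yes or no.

reject H₀: no

Margins: r₁=15, r₂=22, c₁=22, c₂=15, n=37
p_obs = C(15,10)·C(22,12)/C(37,22); sum pmf over tables with pmf ≤ p_obs
p-value (two-sided) = 0.51439
At α=0.05: p ≥ α → fail to reject H₀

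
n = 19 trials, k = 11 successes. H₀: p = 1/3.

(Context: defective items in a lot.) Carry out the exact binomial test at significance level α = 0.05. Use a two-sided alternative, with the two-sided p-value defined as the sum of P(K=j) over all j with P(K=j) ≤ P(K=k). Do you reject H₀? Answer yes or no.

reject H₀: yes

Exact binomial: n=19, k=11, p₀=1/3=0.3333
P(X=j) = C(n,j)·p₀^j·(1−p₀)^(n−j); p = Σ P(X=j) over j with P(X=j) ≤ P(X=11)
p-value (two-sided) = 0.02881
At α=0.05: p < α → reject H₀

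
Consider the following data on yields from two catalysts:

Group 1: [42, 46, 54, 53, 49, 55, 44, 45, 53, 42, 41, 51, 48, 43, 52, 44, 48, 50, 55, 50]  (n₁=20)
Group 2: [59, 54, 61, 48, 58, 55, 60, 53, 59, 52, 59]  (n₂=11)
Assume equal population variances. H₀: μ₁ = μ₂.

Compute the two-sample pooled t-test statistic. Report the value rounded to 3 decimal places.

x̄₁=48.250, s₁=4.633, n₁=20
x̄₂=56.182, s₂=4.070, n₂=11
s_p² = [19·4.633² + 10·4.070²]/29 = 19.7719
SE = √(s_p²·(1/20+1/11)) = 1.6691
t = (48.250−56.182)/1.6691 = -4.7520
df = 29

test statistic = -4.752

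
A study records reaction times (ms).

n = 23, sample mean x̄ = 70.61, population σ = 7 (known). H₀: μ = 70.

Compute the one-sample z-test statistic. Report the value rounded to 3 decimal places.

test statistic = 0.418

SE = σ/√n = 7/√23 = 1.4596
z = (x̄−μ₀)/SE = (70.61−70)/1.4596 = 0.4179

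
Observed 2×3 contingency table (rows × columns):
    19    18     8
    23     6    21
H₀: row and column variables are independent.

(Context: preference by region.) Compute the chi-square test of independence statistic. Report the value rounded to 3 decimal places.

Row totals [45, 50], col totals [42, 24, 29], n=95
χ² = (19−19.89)²/19.89 + (18−11.37)²/11.37 + (8−13.74)²/13.74 + (23−22.11)²/22.11 + (6−12.63)²/12.63 + (21−15.26)²/15.26 = 11.9786
df = 2

test statistic = 11.979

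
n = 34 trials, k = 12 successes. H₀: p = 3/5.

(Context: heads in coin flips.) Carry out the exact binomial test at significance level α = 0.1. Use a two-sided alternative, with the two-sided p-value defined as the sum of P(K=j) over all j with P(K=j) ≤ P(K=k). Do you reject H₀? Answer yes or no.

Exact binomial: n=34, k=12, p₀=3/5=0.6000
P(X=j) = C(n,j)·p₀^j·(1−p₀)^(n−j); p = Σ P(X=j) over j with P(X=j) ≤ P(X=12)
p-value (two-sided) = 0.00450
At α=0.1: p < α → reject H₀

reject H₀: yes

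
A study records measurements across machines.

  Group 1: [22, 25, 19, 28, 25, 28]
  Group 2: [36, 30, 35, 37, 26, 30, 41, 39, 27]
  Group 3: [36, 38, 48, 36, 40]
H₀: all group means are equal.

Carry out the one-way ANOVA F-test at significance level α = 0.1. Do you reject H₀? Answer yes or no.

reject H₀: yes

Group means [24.50, 33.44, 39.60], grand mean 32.300
SSB = Σnᵢ(x̄ᵢ−x̄)² = 643.278; SSW = ΣΣ(x−x̄ᵢ)² = 390.922
MSB = 643.278/2 = 321.6389; MSW = 390.922/17 = 22.9954
F = MSB/MSW = 13.9871
df = (2, 17)
p-value (upper-tail) = 0.00026
At α=0.1: p < α → reject H₀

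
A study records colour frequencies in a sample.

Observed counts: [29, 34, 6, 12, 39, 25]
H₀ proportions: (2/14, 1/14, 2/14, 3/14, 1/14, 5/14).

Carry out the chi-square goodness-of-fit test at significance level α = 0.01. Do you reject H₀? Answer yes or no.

n = 145; E_i = n·p_i = [20.71, 10.36, 20.71, 31.07, 10.36, 51.79]
χ² = (29−20.71)²/20.71 + (34−10.36)²/10.36 + (6−20.71)²/20.71 + (12−31.07)²/31.07 + (39−10.36)²/10.36 + (25−51.79)²/51.79 = 172.5103
df = 5
p-value (upper-tail) = 0.00000
At α=0.01: p < α → reject H₀

reject H₀: yes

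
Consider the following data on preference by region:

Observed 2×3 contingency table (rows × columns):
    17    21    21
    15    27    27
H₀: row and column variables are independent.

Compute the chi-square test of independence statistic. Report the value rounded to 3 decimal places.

Row totals [59, 69], col totals [32, 48, 48], n=128
χ² = (17−14.75)²/14.75 + (21−22.12)²/22.12 + (21−22.12)²/22.12 + (15−17.25)²/17.25 + (27−25.88)²/25.88 + (27−25.88)²/25.88 = 0.8489
df = 2

test statistic = 0.849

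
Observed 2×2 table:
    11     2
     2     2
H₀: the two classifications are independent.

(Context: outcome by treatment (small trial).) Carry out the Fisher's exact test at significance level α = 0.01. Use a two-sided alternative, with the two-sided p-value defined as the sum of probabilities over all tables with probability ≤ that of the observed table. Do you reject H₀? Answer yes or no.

reject H₀: no

Margins: r₁=13, r₂=4, c₁=13, c₂=4, n=17
p_obs = C(13,11)·C(4,2)/C(17,13); sum pmf over tables with pmf ≤ p_obs
p-value (two-sided) = 0.21891
At α=0.01: p ≥ α → fail to reject H₀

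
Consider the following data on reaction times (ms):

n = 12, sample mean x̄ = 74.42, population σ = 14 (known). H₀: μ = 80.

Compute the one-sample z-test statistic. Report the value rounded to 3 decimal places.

SE = σ/√n = 14/√12 = 4.0415
z = (x̄−μ₀)/SE = (74.42−80)/4.0415 = -1.3807

test statistic = -1.381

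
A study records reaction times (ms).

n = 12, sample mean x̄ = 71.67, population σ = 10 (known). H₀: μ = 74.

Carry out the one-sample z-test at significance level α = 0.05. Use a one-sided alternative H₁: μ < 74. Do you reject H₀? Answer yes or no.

SE = σ/√n = 10/√12 = 2.8868
z = (x̄−μ₀)/SE = (71.67−74)/2.8868 = -0.8071
p-value (one-sided, H₁ less) = 0.20979
At α=0.05: p ≥ α → fail to reject H₀

reject H₀: no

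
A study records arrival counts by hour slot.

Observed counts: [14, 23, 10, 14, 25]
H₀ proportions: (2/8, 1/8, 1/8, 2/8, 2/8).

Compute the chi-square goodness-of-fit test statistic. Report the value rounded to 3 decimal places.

test statistic = 19.814

n = 86; E_i = n·p_i = [21.50, 10.75, 10.75, 21.50, 21.50]
χ² = (14−21.50)²/21.50 + (23−10.75)²/10.75 + (10−10.75)²/10.75 + (14−21.50)²/21.50 + (25−21.50)²/21.50 = 19.8140
df = 4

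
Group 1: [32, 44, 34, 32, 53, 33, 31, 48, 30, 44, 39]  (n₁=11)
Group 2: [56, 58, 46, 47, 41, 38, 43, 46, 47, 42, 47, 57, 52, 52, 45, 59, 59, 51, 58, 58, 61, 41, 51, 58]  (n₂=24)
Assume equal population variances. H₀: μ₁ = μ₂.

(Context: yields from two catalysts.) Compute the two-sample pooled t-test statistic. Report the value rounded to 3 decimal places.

x̄₁=38.182, s₁=7.897, n₁=11
x̄₂=50.542, s₂=7.009, n₂=24
s_p² = [10·7.897² + 23·7.009²]/33 = 53.1392
SE = √(s_p²·(1/11+1/24)) = 2.6542
t = (38.182−50.542)/2.6542 = -4.6566
df = 33

test statistic = -4.657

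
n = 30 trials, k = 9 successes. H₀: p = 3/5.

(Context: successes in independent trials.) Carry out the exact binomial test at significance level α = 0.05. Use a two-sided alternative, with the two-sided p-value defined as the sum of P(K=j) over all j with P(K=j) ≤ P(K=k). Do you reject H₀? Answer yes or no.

Exact binomial: n=30, k=9, p₀=3/5=0.6000
P(X=j) = C(n,j)·p₀^j·(1−p₀)^(n−j); p = Σ P(X=j) over j with P(X=j) ≤ P(X=9)
p-value (two-sided) = 0.00117
At α=0.05: p < α → reject H₀

reject H₀: yes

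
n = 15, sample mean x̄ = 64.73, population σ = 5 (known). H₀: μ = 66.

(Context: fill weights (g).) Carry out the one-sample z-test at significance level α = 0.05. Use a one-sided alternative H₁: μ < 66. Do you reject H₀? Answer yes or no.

reject H₀: no

SE = σ/√n = 5/√15 = 1.2910
z = (x̄−μ₀)/SE = (64.73−66)/1.2910 = -0.9837
p-value (one-sided, H₁ less) = 0.16262
At α=0.05: p ≥ α → fail to reject H₀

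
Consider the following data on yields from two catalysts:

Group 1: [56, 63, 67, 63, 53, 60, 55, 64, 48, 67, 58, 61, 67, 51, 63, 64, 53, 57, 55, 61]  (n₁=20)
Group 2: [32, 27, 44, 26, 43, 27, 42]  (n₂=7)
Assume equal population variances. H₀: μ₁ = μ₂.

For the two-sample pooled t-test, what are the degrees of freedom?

degrees of freedom = 25

df = n₁ + n₂ − 2 = 20 + 7 − 2 = 25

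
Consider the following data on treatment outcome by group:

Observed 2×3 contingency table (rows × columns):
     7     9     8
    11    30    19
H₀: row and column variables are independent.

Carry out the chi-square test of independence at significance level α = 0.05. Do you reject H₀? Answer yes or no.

Row totals [24, 60], col totals [18, 39, 27], n=84
χ² = (7−5.14)²/5.14 + (9−11.14)²/11.14 + (8−7.71)²/7.71 + (11−12.86)²/12.86 + (30−27.86)²/27.86 + (19−19.29)²/19.29 = 1.5306
df = 2
p-value (upper-tail) = 0.46519
At α=0.05: p ≥ α → fail to reject H₀

reject H₀: no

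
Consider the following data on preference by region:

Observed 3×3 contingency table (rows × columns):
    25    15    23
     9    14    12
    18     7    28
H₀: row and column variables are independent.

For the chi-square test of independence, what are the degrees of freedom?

degrees of freedom = 4

df = (r−1)(c−1) = (3−1)·(3−1) = 4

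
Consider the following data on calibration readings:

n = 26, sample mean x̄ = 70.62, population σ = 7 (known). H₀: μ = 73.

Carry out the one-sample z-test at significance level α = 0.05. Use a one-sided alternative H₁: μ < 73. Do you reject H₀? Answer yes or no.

SE = σ/√n = 7/√26 = 1.3728
z = (x̄−μ₀)/SE = (70.62−73)/1.3728 = -1.7337
p-value (one-sided, H₁ less) = 0.04149
At α=0.05: p < α → reject H₀

reject H₀: yes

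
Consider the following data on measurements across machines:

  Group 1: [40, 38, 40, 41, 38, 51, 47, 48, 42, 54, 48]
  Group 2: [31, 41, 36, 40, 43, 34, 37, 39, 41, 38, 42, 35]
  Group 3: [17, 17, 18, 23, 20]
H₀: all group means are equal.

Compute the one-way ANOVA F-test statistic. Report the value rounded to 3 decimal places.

test statistic = 58.293

Group means [44.27, 38.08, 19.00], grand mean 37.107
SSB = Σnᵢ(x̄ᵢ−x̄)² = 2215.580; SSW = ΣΣ(x−x̄ᵢ)² = 475.098
MSB = 2215.580/2 = 1107.7900; MSW = 475.098/25 = 19.0039
F = MSB/MSW = 58.2927
df = (2, 25)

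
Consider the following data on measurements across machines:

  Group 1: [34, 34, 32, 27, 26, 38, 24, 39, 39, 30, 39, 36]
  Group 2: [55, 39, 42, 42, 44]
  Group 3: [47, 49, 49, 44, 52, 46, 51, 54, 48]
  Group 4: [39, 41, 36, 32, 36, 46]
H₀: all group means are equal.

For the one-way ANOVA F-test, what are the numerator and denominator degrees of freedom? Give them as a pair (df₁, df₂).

k = 4 groups, N = 32 total
df = (k−1, N−k) = (4−1, 32−4) = (3, 28)

degrees of freedom = [3, 28]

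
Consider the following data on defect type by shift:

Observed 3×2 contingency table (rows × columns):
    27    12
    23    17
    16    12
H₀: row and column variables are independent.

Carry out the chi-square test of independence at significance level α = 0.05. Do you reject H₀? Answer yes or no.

reject H₀: no

Row totals [39, 40, 28], col totals [66, 41], n=107
χ² = (27−24.06)²/24.06 + (12−14.94)²/14.94 + (23−24.67)²/24.67 + (17−15.33)²/15.33 + (16−17.27)²/17.27 + (12−10.73)²/10.73 = 1.4804
df = 2
p-value (upper-tail) = 0.47703
At α=0.05: p ≥ α → fail to reject H₀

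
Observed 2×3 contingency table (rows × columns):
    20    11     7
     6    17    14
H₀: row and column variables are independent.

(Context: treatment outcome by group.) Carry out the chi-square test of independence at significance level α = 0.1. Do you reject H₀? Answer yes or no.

reject H₀: yes

Row totals [38, 37], col totals [26, 28, 21], n=75
χ² = (20−13.17)²/13.17 + (11−14.19)²/14.19 + (7−10.64)²/10.64 + (6−12.83)²/12.83 + (17−13.81)²/13.81 + (14−10.36)²/10.36 = 11.1462
df = 2
p-value (upper-tail) = 0.00380
At α=0.1: p < α → reject H₀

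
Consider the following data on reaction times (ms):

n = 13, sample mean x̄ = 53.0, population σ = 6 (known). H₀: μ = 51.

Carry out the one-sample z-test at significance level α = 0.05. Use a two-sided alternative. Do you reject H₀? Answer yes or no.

reject H₀: no

SE = σ/√n = 6/√13 = 1.6641
z = (x̄−μ₀)/SE = (53.0−51)/1.6641 = 1.2019
p-value (two-sided) = 0.22942
At α=0.05: p ≥ α → fail to reject H₀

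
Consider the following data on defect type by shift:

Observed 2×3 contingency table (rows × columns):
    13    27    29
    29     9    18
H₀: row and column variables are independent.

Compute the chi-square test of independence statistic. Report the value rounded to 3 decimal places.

test statistic = 16.496

Row totals [69, 56], col totals [42, 36, 47], n=125
χ² = (13−23.18)²/23.18 + (27−19.87)²/19.87 + (29−25.94)²/25.94 + (29−18.82)²/18.82 + (9−16.13)²/16.13 + (18−21.06)²/21.06 = 16.4961
df = 2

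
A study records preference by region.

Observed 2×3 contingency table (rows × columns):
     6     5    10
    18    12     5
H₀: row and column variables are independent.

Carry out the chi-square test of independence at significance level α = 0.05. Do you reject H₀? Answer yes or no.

reject H₀: yes

Row totals [21, 35], col totals [24, 17, 15], n=56
χ² = (6−9.00)²/9.00 + (5−6.38)²/6.38 + (10−5.62)²/5.62 + (18−15.00)²/15.00 + (12−10.62)²/10.62 + (5−9.38)²/9.38 = 7.5190
df = 2
p-value (upper-tail) = 0.02330
At α=0.05: p < α → reject H₀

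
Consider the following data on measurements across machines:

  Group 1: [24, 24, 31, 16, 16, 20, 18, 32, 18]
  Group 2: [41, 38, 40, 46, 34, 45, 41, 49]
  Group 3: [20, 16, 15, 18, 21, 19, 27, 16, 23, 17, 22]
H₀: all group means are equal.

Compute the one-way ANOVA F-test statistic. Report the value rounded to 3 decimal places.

Group means [22.11, 41.75, 19.45], grand mean 26.679
SSB = Σnᵢ(x̄ᵢ−x̄)² = 2578.991; SSW = ΣΣ(x−x̄ᵢ)² = 587.116
MSB = 2578.991/2 = 1289.4955; MSW = 587.116/25 = 23.4846
F = MSB/MSW = 54.9080
df = (2, 25)

test statistic = 54.908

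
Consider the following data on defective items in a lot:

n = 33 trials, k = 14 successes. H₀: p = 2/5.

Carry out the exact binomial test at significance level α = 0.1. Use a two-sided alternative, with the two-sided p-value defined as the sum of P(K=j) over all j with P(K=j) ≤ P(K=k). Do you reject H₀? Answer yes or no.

reject H₀: no

Exact binomial: n=33, k=14, p₀=2/5=0.4000
P(X=j) = C(n,j)·p₀^j·(1−p₀)^(n−j); p = Σ P(X=j) over j with P(X=j) ≤ P(X=14)
p-value (two-sided) = 0.85937
At α=0.1: p ≥ α → fail to reject H₀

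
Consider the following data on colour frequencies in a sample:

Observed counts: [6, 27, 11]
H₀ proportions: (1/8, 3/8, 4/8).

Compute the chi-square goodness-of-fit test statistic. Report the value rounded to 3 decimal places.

n = 44; E_i = n·p_i = [5.50, 16.50, 22.00]
χ² = (6−5.50)²/5.50 + (27−16.50)²/16.50 + (11−22.00)²/22.00 = 12.2273
df = 2

test statistic = 12.227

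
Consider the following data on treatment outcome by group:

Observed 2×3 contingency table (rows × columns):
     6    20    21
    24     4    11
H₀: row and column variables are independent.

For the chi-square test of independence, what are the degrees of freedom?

degrees of freedom = 2

df = (r−1)(c−1) = (2−1)·(3−1) = 2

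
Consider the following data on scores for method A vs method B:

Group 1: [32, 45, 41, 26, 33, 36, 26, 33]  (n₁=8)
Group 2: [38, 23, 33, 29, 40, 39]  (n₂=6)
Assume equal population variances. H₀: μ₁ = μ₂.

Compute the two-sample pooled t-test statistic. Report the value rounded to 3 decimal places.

test statistic = 0.093

x̄₁=34.000, s₁=6.633, n₁=8
x̄₂=33.667, s₂=6.683, n₂=6
s_p² = [7·6.633² + 5·6.683²]/12 = 44.2778
SE = √(s_p²·(1/8+1/6)) = 3.5937
t = (34.000−33.667)/3.5937 = 0.0928
df = 12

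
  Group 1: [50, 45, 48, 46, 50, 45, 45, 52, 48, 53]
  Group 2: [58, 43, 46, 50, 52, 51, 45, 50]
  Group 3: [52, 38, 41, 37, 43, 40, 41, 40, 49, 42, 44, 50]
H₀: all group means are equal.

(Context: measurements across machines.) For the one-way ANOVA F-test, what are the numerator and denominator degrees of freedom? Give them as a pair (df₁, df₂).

k = 3 groups, N = 30 total
df = (k−1, N−k) = (3−1, 30−3) = (2, 27)

degrees of freedom = [2, 27]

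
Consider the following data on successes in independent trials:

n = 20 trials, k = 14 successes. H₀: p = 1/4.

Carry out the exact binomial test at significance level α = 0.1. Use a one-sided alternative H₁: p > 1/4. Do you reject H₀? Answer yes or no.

reject H₀: yes

Exact binomial: n=20, k=14, p₀=1/4=0.2500
P(X≥14) from Σ C(n,i)·p₀^i·(1−p₀)^(n−i)
p-value (one-sided, H₁ greater) = 0.00003
At α=0.1: p < α → reject H₀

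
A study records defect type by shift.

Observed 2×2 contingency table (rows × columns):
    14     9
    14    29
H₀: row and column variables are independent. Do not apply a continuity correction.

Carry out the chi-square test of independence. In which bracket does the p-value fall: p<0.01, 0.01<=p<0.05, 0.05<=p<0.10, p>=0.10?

Row totals [23, 43], col totals [28, 38], n=66
χ² = (14−9.76)²/9.76 + (9−13.24)²/13.24 + (14−18.24)²/18.24 + (29−24.76)²/24.76 = 4.9172
df = 1
p-value (upper-tail) = 0.02659
→ bracket: 0.01<=p<0.05

p-value bracket: 0.01<=p<0.05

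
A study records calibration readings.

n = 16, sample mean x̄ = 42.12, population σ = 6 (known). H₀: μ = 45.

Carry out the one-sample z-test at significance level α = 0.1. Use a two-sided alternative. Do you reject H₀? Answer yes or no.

SE = σ/√n = 6/√16 = 1.5000
z = (x̄−μ₀)/SE = (42.12−45)/1.5000 = -1.9200
p-value (two-sided) = 0.05486
At α=0.1: p < α → reject H₀

reject H₀: yes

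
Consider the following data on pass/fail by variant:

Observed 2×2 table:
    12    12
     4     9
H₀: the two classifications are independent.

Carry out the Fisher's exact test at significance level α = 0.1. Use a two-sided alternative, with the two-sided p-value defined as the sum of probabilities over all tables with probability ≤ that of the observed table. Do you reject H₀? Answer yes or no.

reject H₀: no

Margins: r₁=24, r₂=13, c₁=16, c₂=21, n=37
p_obs = C(24,12)·C(13,4)/C(37,16); sum pmf over tables with pmf ≤ p_obs
p-value (two-sided) = 0.31486
At α=0.1: p ≥ α → fail to reject H₀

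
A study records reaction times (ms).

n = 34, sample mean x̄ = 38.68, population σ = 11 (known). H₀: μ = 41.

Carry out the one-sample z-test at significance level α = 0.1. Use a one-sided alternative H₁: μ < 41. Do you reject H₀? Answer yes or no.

SE = σ/√n = 11/√34 = 1.8865
z = (x̄−μ₀)/SE = (38.68−41)/1.8865 = -1.2298
p-value (one-sided, H₁ less) = 0.10939
At α=0.1: p ≥ α → fail to reject H₀

reject H₀: no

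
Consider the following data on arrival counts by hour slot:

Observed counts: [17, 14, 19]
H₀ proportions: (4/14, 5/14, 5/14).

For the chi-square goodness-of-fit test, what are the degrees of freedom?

degrees of freedom = 2

df = k − 1 = 3 − 1 = 2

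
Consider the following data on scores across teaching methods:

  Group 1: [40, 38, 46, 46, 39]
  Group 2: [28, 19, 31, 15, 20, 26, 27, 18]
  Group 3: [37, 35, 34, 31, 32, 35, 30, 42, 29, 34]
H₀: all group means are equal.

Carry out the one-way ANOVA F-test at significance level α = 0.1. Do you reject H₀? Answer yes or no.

reject H₀: yes

Group means [41.80, 23.00, 33.90], grand mean 31.826
SSB = Σnᵢ(x̄ᵢ−x̄)² = 1163.604; SSW = ΣΣ(x−x̄ᵢ)² = 417.700
MSB = 1163.604/2 = 581.8022; MSW = 417.700/20 = 20.8850
F = MSB/MSW = 27.8574
df = (2, 20)
p-value (upper-tail) = 0.00000
At α=0.1: p < α → reject H₀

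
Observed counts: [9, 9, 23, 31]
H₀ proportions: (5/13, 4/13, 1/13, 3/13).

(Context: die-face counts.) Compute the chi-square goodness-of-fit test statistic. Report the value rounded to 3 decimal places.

test statistic = 87.933

n = 72; E_i = n·p_i = [27.69, 22.15, 5.54, 16.62]
χ² = (9−27.69)²/27.69 + (9−22.15)²/22.15 + (23−5.54)²/5.54 + (31−16.62)²/16.62 = 87.9331
df = 3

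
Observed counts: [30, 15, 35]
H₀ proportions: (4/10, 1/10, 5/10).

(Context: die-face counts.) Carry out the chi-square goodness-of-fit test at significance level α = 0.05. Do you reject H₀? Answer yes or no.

reject H₀: yes

n = 80; E_i = n·p_i = [32.00, 8.00, 40.00]
χ² = (30−32.00)²/32.00 + (15−8.00)²/8.00 + (35−40.00)²/40.00 = 6.8750
df = 2
p-value (upper-tail) = 0.03214
At α=0.05: p < α → reject H₀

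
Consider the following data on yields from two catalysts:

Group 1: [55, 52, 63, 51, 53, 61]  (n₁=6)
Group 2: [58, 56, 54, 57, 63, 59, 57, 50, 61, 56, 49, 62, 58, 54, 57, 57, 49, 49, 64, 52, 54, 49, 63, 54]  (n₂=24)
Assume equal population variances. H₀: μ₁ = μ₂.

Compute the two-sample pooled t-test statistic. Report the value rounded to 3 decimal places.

test statistic = -0.038

x̄₁=55.833, s₁=4.997, n₁=6
x̄₂=55.917, s₂=4.699, n₂=24
s_p² = [5·4.997² + 23·4.699²]/28 = 22.5952
SE = √(s_p²·(1/6+1/24)) = 2.1696
t = (55.833−55.917)/2.1696 = -0.0384
df = 28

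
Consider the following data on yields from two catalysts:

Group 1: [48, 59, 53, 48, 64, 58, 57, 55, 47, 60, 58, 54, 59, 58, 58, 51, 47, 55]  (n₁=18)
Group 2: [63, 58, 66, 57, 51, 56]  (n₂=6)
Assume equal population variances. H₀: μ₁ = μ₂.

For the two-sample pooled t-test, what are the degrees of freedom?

degrees of freedom = 22

df = n₁ + n₂ − 2 = 18 + 6 − 2 = 22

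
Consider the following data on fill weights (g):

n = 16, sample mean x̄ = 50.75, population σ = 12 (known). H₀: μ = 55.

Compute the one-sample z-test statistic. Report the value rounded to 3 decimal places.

SE = σ/√n = 12/√16 = 3.0000
z = (x̄−μ₀)/SE = (50.75−55)/3.0000 = -1.4167

test statistic = -1.417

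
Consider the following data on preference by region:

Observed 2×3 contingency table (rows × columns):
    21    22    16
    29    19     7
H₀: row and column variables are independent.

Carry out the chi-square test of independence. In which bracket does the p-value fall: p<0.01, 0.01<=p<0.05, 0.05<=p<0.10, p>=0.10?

Row totals [59, 55], col totals [50, 41, 23], n=114
χ² = (21−25.88)²/25.88 + (22−21.22)²/21.22 + (16−11.90)²/11.90 + (29−24.12)²/24.12 + (19−19.78)²/19.78 + (7−11.10)²/11.10 = 4.8869
df = 2
p-value (upper-tail) = 0.08686
→ bracket: 0.05<=p<0.10

p-value bracket: 0.05<=p<0.10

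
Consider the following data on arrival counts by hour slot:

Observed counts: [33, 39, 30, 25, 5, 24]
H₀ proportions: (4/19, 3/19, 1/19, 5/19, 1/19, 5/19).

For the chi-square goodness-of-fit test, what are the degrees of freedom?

degrees of freedom = 5

df = k − 1 = 6 − 1 = 5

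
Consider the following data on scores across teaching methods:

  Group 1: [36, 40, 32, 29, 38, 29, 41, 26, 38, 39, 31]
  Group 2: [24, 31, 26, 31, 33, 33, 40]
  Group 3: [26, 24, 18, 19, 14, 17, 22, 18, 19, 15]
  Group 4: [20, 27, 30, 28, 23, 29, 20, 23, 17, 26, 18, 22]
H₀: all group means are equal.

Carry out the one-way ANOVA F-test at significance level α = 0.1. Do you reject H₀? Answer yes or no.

reject H₀: yes

Group means [34.45, 31.14, 19.20, 23.58], grand mean 26.800
SSB = Σnᵢ(x̄ᵢ−x̄)² = 1478.299; SSW = ΣΣ(x−x̄ᵢ)² = 774.101
MSB = 1478.299/3 = 492.7663; MSW = 774.101/36 = 21.5028
F = MSB/MSW = 22.9164
df = (3, 36)
p-value (upper-tail) = 0.00000
At α=0.1: p < α → reject H₀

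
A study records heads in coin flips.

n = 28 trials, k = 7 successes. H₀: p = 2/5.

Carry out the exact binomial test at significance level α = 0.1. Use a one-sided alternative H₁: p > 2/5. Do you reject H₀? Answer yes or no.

Exact binomial: n=28, k=7, p₀=2/5=0.4000
P(X≥7) from Σ C(n,i)·p₀^i·(1−p₀)^(n−i)
p-value (one-sided, H₁ greater) = 0.96855
At α=0.1: p ≥ α → fail to reject H₀

reject H₀: no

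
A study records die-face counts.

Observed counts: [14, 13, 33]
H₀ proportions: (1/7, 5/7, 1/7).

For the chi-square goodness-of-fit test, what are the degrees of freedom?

df = k − 1 = 3 − 1 = 2

degrees of freedom = 2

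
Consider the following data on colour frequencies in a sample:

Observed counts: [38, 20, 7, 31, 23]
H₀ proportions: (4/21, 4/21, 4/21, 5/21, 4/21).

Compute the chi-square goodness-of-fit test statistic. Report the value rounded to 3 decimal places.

test statistic = 21.771

n = 119; E_i = n·p_i = [22.67, 22.67, 22.67, 28.33, 22.67]
χ² = (38−22.67)²/22.67 + (20−22.67)²/22.67 + (7−22.67)²/22.67 + (31−28.33)²/28.33 + (23−22.67)²/22.67 = 21.7706
df = 4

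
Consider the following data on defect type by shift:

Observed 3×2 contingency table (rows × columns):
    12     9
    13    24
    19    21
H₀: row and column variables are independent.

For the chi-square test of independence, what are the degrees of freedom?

degrees of freedom = 2

df = (r−1)(c−1) = (3−1)·(2−1) = 2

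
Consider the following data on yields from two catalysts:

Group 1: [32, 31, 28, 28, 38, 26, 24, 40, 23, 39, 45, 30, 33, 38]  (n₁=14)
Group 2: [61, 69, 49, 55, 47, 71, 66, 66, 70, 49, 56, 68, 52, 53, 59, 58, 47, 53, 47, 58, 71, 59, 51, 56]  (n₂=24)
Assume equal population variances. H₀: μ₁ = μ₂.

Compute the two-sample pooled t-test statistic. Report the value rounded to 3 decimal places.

test statistic = -9.939

x̄₁=32.500, s₁=6.619, n₁=14
x̄₂=57.958, s₂=8.127, n₂=24
s_p² = [13·6.619² + 23·8.127²]/36 = 58.0127
SE = √(s_p²·(1/14+1/24)) = 2.5614
t = (32.500−57.958)/2.5614 = -9.9391
df = 36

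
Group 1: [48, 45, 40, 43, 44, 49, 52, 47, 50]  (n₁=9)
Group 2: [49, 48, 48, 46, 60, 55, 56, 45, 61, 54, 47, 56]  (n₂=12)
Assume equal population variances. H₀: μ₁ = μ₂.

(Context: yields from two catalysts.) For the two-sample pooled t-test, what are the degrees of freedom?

df = n₁ + n₂ − 2 = 9 + 12 − 2 = 19

degrees of freedom = 19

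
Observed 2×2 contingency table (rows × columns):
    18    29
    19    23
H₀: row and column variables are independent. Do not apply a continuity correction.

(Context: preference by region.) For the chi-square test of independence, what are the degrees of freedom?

df = (r−1)(c−1) = (2−1)·(2−1) = 1

degrees of freedom = 1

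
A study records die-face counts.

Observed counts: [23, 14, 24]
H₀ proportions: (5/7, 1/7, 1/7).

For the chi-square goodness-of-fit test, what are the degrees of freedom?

degrees of freedom = 2

df = k − 1 = 3 − 1 = 2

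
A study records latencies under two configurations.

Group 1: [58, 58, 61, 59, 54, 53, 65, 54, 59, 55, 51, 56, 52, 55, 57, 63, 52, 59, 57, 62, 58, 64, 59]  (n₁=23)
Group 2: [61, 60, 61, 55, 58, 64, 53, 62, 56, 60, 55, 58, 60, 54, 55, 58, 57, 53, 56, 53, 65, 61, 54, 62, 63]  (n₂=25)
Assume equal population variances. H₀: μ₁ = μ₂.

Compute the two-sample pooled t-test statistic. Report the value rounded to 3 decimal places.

x̄₁=57.435, s₁=3.894, n₁=23
x̄₂=58.160, s₂=3.671, n₂=25
s_p² = [22·3.894² + 24·3.671²]/46 = 14.2829
SE = √(s_p²·(1/23+1/25)) = 1.0919
t = (57.435−58.160)/1.0919 = -0.6642
df = 46

test statistic = -0.664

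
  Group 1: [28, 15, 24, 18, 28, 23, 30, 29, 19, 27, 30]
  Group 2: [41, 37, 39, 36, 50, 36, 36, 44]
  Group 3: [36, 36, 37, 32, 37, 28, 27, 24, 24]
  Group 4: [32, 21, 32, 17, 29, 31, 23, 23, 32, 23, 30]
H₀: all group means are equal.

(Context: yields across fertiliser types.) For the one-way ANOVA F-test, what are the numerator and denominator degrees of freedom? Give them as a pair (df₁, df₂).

k = 4 groups, N = 39 total
df = (k−1, N−k) = (4−1, 39−4) = (3, 35)

degrees of freedom = [3, 35]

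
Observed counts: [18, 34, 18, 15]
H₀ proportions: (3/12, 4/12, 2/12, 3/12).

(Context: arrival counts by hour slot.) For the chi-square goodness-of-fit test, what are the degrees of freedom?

df = k − 1 = 4 − 1 = 3

degrees of freedom = 3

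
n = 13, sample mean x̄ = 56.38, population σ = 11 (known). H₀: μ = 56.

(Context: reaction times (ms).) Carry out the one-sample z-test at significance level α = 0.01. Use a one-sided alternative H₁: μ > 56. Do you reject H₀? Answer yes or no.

reject H₀: no

SE = σ/√n = 11/√13 = 3.0509
z = (x̄−μ₀)/SE = (56.38−56)/3.0509 = 0.1246
p-value (one-sided, H₁ greater) = 0.45044
At α=0.01: p ≥ α → fail to reject H₀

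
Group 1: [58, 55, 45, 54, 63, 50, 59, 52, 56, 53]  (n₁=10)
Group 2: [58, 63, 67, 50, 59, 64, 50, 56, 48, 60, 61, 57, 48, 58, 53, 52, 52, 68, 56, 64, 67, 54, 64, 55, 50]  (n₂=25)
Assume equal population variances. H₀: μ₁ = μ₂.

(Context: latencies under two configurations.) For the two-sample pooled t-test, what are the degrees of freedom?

df = n₁ + n₂ − 2 = 10 + 25 − 2 = 33

degrees of freedom = 33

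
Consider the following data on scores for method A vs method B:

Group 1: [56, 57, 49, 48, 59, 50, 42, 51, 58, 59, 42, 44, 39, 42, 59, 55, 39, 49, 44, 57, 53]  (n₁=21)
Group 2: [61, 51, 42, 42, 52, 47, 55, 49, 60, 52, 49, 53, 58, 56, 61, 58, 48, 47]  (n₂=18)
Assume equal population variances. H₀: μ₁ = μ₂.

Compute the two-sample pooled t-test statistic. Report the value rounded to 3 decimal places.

test statistic = -1.035

x̄₁=50.095, s₁=7.028, n₁=21
x̄₂=52.278, s₂=5.978, n₂=18
s_p² = [20·7.028² + 17·5.978²]/37 = 43.1195
SE = √(s_p²·(1/21+1/18)) = 2.1092
t = (50.095−52.278)/2.1092 = -1.0348
df = 37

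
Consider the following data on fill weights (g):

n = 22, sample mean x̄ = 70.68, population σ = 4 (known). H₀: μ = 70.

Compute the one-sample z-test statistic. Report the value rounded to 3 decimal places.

SE = σ/√n = 4/√22 = 0.8528
z = (x̄−μ₀)/SE = (70.68−70)/0.8528 = 0.7974

test statistic = 0.797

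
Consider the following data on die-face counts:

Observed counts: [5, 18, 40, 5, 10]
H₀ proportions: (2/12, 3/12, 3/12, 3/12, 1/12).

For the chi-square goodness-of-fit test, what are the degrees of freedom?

degrees of freedom = 4

df = k − 1 = 5 − 1 = 4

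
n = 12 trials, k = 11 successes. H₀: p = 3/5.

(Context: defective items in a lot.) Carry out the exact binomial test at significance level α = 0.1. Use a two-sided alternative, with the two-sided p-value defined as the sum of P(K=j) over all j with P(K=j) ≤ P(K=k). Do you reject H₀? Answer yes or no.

reject H₀: yes

Exact binomial: n=12, k=11, p₀=3/5=0.6000
P(X=j) = C(n,j)·p₀^j·(1−p₀)^(n−j); p = Σ P(X=j) over j with P(X=j) ≤ P(X=11)
p-value (two-sided) = 0.03486
At α=0.1: p < α → reject H₀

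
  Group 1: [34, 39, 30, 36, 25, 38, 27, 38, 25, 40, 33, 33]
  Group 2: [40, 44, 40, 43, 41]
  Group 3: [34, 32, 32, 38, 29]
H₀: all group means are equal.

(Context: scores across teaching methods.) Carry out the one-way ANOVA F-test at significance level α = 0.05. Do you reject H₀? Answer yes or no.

Group means [33.17, 41.60, 33.00], grand mean 35.045
SSB = Σnᵢ(x̄ᵢ−x̄)² = 278.088; SSW = ΣΣ(x−x̄ᵢ)² = 374.867
MSB = 278.088/2 = 139.0439; MSW = 374.867/19 = 19.7298
F = MSB/MSW = 7.0474
df = (2, 19)
p-value (upper-tail) = 0.00513
At α=0.05: p < α → reject H₀

reject H₀: yes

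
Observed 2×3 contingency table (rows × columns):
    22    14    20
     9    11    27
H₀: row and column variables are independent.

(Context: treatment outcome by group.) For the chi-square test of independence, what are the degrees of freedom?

df = (r−1)(c−1) = (2−1)·(3−1) = 2

degrees of freedom = 2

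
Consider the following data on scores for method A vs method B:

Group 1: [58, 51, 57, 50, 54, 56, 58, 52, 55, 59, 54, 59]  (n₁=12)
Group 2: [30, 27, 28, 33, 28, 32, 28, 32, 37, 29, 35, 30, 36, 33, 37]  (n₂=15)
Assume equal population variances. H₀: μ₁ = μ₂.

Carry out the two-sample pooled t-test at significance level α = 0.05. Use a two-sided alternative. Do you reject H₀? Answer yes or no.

reject H₀: yes

x̄₁=55.250, s₁=3.108, n₁=12
x̄₂=31.667, s₂=3.436, n₂=15
s_p² = [11·3.108² + 14·3.436²]/25 = 10.8633
SE = √(s_p²·(1/12+1/15)) = 1.2765
t = (55.250−31.667)/1.2765 = 18.4747
df = 25
p-value (two-sided) = 0.00000
At α=0.05: p < α → reject H₀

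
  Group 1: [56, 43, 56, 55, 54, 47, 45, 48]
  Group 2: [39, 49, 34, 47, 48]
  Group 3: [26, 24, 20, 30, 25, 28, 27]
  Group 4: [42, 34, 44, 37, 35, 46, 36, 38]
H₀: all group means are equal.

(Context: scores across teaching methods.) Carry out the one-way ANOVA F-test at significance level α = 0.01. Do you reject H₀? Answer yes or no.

Group means [50.50, 43.40, 25.71, 39.00], grand mean 39.750
SSB = Σnᵢ(x̄ᵢ−x̄)² = 2374.621; SSW = ΣΣ(x−x̄ᵢ)² = 570.629
MSB = 2374.621/3 = 791.5405; MSW = 570.629/24 = 23.7762
F = MSB/MSW = 33.2913
df = (3, 24)
p-value (upper-tail) = 0.00000
At α=0.01: p < α → reject H₀

reject H₀: yes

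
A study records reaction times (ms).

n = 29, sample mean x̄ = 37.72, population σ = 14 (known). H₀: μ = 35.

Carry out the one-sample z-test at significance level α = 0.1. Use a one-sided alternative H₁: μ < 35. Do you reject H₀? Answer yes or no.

reject H₀: no

SE = σ/√n = 14/√29 = 2.5997
z = (x̄−μ₀)/SE = (37.72−35)/2.5997 = 1.0463
p-value (one-sided, H₁ less) = 0.85228
At α=0.1: p ≥ α → fail to reject H₀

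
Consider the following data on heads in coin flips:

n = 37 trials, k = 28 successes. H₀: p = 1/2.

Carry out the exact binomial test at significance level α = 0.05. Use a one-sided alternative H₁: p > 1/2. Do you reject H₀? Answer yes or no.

Exact binomial: n=37, k=28, p₀=1/2=0.5000
P(X≥28) from Σ C(n,i)·p₀^i·(1−p₀)^(n−i)
p-value (one-sided, H₁ greater) = 0.00128
At α=0.05: p < α → reject H₀

reject H₀: yes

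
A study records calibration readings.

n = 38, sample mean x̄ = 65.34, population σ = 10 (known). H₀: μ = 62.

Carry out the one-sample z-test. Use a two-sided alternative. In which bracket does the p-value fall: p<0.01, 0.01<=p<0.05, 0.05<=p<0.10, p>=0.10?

p-value bracket: 0.01<=p<0.05

SE = σ/√n = 10/√38 = 1.6222
z = (x̄−μ₀)/SE = (65.34−62)/1.6222 = 2.0589
p-value (two-sided) = 0.03950
→ bracket: 0.01<=p<0.05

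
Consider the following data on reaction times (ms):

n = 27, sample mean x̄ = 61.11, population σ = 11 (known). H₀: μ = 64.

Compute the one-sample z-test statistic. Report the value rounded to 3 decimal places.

SE = σ/√n = 11/√27 = 2.1170
z = (x̄−μ₀)/SE = (61.11−64)/2.1170 = -1.3652

test statistic = -1.365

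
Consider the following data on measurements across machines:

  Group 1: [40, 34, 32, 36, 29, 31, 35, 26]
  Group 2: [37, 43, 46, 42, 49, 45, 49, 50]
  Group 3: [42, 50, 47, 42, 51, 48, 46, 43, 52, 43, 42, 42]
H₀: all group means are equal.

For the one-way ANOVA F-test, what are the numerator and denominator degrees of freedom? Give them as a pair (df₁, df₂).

k = 3 groups, N = 28 total
df = (k−1, N−k) = (3−1, 28−3) = (2, 25)

degrees of freedom = [2, 25]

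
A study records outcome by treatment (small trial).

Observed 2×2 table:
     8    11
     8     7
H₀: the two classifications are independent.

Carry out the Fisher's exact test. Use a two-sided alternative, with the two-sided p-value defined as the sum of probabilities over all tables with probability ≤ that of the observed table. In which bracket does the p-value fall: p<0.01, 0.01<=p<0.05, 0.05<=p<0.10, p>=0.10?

p-value bracket: p>=0.10

Margins: r₁=19, r₂=15, c₁=16, c₂=18, n=34
p_obs = C(19,8)·C(15,8)/C(34,16); sum pmf over tables with pmf ≤ p_obs
p-value (two-sided) = 0.73028
→ bracket: p>=0.10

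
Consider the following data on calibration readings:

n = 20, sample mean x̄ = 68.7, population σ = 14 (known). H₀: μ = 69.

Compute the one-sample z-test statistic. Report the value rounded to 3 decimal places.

SE = σ/√n = 14/√20 = 3.1305
z = (x̄−μ₀)/SE = (68.7−69)/3.1305 = -0.0958

test statistic = -0.096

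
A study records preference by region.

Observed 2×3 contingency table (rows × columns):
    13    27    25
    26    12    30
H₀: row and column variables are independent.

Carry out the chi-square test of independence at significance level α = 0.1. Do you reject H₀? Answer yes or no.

Row totals [65, 68], col totals [39, 39, 55], n=133
χ² = (13−19.06)²/19.06 + (27−19.06)²/19.06 + (25−26.88)²/26.88 + (26−19.94)²/19.94 + (12−19.94)²/19.94 + (30−28.12)²/28.12 = 10.4948
df = 2
p-value (upper-tail) = 0.00526
At α=0.1: p < α → reject H₀

reject H₀: yes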